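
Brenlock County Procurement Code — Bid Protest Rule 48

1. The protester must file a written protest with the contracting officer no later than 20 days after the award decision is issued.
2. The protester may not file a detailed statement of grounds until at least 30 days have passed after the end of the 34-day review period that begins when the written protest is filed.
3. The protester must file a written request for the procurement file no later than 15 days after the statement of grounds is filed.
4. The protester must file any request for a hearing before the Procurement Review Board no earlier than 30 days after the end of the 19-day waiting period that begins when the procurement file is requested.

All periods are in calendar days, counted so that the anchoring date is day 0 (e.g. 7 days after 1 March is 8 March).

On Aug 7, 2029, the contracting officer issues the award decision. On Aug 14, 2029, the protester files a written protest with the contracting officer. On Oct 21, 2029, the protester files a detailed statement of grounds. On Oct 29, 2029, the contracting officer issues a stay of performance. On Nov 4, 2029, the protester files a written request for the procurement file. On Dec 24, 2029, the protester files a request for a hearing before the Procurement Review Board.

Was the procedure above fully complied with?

Yes

Step 1 — counting 20 days from Aug 7, 2029 (when the award decision is issued) gives a deadline of Aug 27, 2029; completed Aug 14, 2029, before the deadline.
Step 2 — must wait 30 days from Sep 17, 2029 (end of the 34-day review period, which began when the written protest is filed on Aug 14, 2029), so not before Oct 17, 2029; done Oct 21, 2029 — permitted.
Step 3 — counting 15 days from Oct 21, 2029 (when the statement of grounds is filed) gives a deadline of Nov 5, 2029; completed Nov 4, 2029, before the deadline.
Step 4 — must wait 30 days from Nov 23, 2029 (end of the 19-day waiting period, which began when the procurement file is requested on Nov 4, 2029), so not before Dec 23, 2029; Dec 24, 2029 is on or after that date.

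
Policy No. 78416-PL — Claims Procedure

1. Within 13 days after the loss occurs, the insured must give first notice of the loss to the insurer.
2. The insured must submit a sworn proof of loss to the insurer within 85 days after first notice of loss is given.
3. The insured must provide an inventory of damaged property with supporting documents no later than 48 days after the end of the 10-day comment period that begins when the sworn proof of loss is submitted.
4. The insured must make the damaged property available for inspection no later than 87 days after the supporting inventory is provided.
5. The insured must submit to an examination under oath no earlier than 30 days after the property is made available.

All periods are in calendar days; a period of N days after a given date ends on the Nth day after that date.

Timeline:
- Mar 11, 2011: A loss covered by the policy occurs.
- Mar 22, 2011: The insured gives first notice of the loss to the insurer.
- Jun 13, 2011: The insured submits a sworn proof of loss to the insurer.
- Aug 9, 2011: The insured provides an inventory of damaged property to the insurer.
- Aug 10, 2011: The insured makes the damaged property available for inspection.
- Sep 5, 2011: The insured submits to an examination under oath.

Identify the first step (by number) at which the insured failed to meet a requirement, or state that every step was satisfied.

Step 1: 13 days after Mar 11, 2011 (when the loss occurs) is Mar 24, 2011; done Mar 22, 2011 — timely.
Step 2: 85 days after Mar 22, 2011 (when first notice of loss is given) is Jun 15, 2011; completed Jun 13, 2011, before the deadline.
Step 3: 48 days after Jun 23, 2011 (end of the 10-day comment period, which began when the sworn proof of loss is submitted on Jun 13, 2011) is Aug 10, 2011; completed Aug 9, 2011, before the deadline.
Step 4: 87 days after Aug 9, 2011 (when the supporting inventory is provided) is Nov 4, 2011; Aug 10, 2011 is within that limit.
Step 5: the earliest permitted date is 30 days after Aug 10, 2011 (when the property is made available), i.e. Sep 9, 2011; done Sep 5, 2011 — 4 days too early.
The procedure was therefore not followed at step 5.

Step 5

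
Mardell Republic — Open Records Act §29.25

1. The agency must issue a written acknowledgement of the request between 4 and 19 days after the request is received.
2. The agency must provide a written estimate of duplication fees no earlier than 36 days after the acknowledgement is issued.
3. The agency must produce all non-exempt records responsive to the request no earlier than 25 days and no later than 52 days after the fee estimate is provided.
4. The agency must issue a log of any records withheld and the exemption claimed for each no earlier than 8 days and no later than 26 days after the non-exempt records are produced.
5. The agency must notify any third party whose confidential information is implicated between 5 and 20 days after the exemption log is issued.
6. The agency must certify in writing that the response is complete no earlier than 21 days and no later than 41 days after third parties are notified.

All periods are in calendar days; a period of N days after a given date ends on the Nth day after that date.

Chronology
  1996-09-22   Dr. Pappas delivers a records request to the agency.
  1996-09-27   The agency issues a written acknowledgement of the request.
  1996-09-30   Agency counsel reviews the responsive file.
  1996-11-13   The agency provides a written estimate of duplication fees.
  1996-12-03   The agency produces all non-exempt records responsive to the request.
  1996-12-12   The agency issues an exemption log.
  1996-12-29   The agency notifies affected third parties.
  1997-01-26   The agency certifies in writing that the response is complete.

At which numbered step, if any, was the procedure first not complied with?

Step 1: the window is 4–19 days after 1996-09-22 (when the request is received), so 1996-09-26 through 1996-10-11; done 1996-09-27, which is between those dates.
Step 2: the earliest permitted date is 36 days after 1996-09-27 (when the acknowledgement is issued), i.e. 1996-11-02; 1996-11-13 is on or after that date.
Step 3: the window is 25–52 days after 1996-11-13 (when the fee estimate is provided), so 1996-12-08 through 1997-01-04; 1996-12-03 is 5 days too early.
The analysis stops there.

Step 3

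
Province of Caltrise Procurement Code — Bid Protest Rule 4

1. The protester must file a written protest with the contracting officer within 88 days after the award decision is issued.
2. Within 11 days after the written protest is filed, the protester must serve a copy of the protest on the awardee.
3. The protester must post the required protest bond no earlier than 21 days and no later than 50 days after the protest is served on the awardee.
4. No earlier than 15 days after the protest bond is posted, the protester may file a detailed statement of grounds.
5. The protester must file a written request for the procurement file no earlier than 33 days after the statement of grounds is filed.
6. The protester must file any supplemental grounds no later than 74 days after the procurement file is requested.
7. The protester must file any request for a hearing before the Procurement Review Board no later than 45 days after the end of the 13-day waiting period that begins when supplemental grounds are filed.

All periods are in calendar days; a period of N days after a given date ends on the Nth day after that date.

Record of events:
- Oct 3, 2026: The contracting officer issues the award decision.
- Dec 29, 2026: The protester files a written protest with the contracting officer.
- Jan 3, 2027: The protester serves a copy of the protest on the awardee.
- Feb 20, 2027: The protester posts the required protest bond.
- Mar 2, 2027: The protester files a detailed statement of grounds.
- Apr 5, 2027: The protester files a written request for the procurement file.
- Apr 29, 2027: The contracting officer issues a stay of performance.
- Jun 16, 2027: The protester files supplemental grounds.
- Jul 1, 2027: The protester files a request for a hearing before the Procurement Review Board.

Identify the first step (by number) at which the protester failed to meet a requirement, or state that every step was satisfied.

Step 1: 88 days after Oct 3, 2026 (when the award decision is issued) is Dec 30, 2026; Dec 29, 2026 is within that limit.
Step 2: 11 days after Dec 29, 2026 (when the written protest is filed) is Jan 9, 2027; completed Jan 3, 2027, before the deadline.
Step 3: the window is 21–50 days after Jan 3, 2027 (when the protest is served on the awardee), so Jan 24, 2027 through Feb 22, 2027; done Feb 20, 2027 — within the window.
Step 4: the earliest permitted date is 15 days after Feb 20, 2027 (when the protest bond is posted), i.e. Mar 7, 2027; Mar 2, 2027 is 5 days before the earliest permitted date.

Step 4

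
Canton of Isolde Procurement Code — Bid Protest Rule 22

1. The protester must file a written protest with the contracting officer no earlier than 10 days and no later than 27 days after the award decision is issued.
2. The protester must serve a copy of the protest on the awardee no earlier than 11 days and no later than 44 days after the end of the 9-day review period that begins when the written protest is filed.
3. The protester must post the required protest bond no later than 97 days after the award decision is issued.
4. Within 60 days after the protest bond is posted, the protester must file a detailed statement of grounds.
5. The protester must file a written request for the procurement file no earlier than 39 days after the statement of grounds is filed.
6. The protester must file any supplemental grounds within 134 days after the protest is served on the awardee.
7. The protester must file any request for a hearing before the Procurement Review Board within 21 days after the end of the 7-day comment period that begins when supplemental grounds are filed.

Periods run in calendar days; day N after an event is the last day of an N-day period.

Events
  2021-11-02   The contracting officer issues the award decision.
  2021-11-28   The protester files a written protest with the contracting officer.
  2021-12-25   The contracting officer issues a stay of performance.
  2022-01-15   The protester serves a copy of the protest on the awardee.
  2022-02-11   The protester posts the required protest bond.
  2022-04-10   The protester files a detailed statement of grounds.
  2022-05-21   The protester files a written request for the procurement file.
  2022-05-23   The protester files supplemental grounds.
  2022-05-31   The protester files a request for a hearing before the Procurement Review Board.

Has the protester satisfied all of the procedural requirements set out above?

No

Step 1: the window is 10–27 days after 2021-11-02 (when the award decision is issued), so 2021-11-12 through 2021-11-29; done 2021-11-28, which is between those dates.
Step 2: the window is 11–44 days after 2021-12-07 (end of the 9-day review period, which began when the written protest is filed on 2021-11-28), so 2021-12-18 through 2022-01-20; 2022-01-15 falls inside that range.
Step 3: 97 days after 2021-11-02 (when the award decision is issued) is 2022-02-07; not done until 2022-02-11, 4 days after the deadline.
No need to go further; step 3 was not satisfied.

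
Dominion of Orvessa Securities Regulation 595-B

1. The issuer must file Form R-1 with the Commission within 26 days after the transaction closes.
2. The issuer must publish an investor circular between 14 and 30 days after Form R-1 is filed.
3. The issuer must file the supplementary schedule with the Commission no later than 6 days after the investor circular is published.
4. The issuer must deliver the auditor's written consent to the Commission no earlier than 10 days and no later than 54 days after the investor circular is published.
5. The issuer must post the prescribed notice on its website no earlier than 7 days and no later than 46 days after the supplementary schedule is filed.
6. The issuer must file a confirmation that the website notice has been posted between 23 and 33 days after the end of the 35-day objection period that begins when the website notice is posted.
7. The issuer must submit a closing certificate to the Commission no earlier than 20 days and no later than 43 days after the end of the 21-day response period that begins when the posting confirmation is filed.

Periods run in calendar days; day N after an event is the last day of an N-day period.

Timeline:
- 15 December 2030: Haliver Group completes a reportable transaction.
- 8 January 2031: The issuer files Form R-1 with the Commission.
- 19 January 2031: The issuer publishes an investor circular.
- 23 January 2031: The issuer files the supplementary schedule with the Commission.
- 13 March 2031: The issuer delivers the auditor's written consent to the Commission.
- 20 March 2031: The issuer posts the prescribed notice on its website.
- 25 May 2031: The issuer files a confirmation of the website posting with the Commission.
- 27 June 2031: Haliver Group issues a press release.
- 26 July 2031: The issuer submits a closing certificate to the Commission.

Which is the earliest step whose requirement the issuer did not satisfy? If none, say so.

Step 1: 26 days after 15 December 2030 (when the transaction closes) is 10 January 2031; done 8 January 2031 — timely.
Step 2: the window is 14–30 days after 8 January 2031 (when Form R-1 is filed), so 22 January 2031 through 7 February 2031; 19 January 2031 is 3 days too early.
The analysis stops there.

Step 2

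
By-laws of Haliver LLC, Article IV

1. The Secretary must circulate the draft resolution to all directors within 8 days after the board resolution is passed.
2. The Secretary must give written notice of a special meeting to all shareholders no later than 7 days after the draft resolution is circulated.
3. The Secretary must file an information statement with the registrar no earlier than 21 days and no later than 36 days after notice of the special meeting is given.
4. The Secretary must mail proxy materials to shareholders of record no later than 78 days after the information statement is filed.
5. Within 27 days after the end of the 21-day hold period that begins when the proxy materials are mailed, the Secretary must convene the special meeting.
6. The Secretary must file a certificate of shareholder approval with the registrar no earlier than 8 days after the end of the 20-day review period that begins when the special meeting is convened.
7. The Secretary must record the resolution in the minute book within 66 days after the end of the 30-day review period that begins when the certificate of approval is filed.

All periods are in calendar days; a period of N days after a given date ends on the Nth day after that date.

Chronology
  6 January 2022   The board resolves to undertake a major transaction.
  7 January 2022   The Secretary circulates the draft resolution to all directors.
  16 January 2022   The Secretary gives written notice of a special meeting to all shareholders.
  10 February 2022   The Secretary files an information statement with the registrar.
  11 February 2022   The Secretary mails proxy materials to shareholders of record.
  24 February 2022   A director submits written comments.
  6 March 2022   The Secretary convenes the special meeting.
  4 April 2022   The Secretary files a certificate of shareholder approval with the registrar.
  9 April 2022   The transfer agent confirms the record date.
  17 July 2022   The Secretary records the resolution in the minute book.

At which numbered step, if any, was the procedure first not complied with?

Step 2

(1) due by 6 January 2022 + 8 days = 14 January 2022; 7 January 2022 is within that limit.
(2) due by 7 January 2022 + 7 days = 14 January 2022; not done until 16 January 2022, 2 days after the deadline.
That is the first point of non-compliance.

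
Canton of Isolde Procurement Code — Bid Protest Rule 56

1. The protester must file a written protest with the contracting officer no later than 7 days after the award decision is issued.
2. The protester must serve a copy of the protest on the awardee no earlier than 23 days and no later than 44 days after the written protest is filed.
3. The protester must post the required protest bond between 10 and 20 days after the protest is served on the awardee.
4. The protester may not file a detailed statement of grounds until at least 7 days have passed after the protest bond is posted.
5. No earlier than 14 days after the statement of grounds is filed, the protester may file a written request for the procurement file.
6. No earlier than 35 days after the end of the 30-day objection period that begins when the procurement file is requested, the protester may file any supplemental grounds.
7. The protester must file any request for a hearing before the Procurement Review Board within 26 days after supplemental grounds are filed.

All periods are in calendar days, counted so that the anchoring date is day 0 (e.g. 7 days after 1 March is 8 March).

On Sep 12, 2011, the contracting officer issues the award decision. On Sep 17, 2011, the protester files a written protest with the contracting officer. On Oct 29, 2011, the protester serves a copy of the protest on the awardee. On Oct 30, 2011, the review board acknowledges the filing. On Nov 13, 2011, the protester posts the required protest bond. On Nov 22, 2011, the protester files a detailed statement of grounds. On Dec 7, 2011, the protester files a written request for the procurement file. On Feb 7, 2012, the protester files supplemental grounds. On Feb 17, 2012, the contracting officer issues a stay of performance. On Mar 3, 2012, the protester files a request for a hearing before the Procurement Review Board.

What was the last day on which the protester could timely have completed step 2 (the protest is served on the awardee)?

Oct 31, 2011

Step 2 runs from Sep 17, 2011, when the written protest is filed. The window is 23–44 days after Sep 17, 2011; it closes on Oct 31, 2011.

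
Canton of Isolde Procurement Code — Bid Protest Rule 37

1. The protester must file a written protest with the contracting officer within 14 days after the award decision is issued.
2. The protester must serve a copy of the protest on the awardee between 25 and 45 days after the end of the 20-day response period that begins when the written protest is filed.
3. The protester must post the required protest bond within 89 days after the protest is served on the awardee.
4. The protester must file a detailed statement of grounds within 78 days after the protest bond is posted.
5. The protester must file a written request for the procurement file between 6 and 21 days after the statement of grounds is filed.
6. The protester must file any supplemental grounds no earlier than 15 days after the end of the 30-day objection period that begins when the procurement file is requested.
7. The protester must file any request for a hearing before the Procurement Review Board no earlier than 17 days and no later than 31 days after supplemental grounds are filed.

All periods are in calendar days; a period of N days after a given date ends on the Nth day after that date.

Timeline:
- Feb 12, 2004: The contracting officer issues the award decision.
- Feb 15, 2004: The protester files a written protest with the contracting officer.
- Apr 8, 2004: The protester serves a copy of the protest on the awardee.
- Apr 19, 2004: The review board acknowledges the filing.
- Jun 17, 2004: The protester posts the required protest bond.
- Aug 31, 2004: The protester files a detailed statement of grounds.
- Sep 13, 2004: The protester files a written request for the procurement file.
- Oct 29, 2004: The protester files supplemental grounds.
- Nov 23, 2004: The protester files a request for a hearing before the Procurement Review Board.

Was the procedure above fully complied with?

Yes

(1) due by Feb 12, 2004 + 14 days = Feb 26, 2004; Feb 15, 2004 is within that limit.
(2) the permitted window runs from Mar 6, 2004 + 25 = Mar 31, 2004 to Mar 6, 2004 + 45 = Apr 20, 2004; Apr 8, 2004 falls inside that range.
(3) due by Apr 8, 2004 + 89 days = Jul 6, 2004; Jun 17, 2004 is within that limit.
(4) due by Jun 17, 2004 + 78 days = Sep 3, 2004; Aug 31, 2004 is within that limit.
(5) the permitted window runs from Aug 31, 2004 + 6 = Sep 6, 2004 to Aug 31, 2004 + 21 = Sep 21, 2004; done Sep 13, 2004 — within the window.
(6) permitted from Oct 13, 2004 + 15 days = Oct 28, 2004 onward; done Oct 29, 2004, after the minimum wait.
(7) the permitted window runs from Oct 29, 2004 + 17 = Nov 15, 2004 to Oct 29, 2004 + 31 = Nov 29, 2004; done Nov 23, 2004 — within the window.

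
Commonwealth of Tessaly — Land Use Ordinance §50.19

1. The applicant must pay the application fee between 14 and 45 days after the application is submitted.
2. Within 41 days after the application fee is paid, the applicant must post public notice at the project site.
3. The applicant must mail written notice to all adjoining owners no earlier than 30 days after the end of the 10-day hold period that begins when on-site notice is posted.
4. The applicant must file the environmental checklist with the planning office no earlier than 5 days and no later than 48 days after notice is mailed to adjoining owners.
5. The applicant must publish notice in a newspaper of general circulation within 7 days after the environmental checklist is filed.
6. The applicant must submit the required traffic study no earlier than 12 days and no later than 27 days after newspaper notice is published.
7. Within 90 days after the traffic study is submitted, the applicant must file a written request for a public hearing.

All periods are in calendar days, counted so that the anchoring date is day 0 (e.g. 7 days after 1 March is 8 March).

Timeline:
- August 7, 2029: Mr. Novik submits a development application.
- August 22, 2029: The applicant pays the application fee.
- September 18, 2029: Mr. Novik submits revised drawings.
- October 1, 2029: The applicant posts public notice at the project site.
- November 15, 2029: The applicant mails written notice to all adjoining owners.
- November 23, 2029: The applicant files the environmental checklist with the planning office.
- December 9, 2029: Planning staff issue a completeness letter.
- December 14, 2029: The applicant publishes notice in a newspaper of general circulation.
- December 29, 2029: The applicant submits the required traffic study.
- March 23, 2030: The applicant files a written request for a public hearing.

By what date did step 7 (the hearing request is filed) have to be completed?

March 29, 2030

Step 7 runs from December 29, 2029, when the traffic study is submitted. 90 days after December 29, 2029 is March 29, 2030.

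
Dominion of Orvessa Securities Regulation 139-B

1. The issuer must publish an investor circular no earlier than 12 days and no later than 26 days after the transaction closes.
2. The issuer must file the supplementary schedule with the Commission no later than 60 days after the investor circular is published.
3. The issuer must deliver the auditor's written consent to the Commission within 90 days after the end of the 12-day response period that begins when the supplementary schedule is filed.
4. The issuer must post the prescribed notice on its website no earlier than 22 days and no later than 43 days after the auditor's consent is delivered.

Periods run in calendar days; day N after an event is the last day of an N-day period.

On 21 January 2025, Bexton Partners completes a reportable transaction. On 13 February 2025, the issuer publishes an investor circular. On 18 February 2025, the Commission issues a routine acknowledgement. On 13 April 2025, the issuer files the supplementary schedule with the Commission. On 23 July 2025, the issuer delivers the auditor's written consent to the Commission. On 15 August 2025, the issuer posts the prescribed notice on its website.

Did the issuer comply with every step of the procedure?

Step 1 — 12 and 26 days from 21 January 2025 (when the transaction closes) are 2 February 2025 and 16 February 2025 respectively; 13 February 2025 falls inside that range.
Step 2 — counting 60 days from 13 February 2025 (when the investor circular is published) gives a deadline of 14 April 2025; 13 April 2025 is within that limit.
Step 3 — counting 90 days from 25 April 2025 (end of the 12-day response period, which began when the supplementary schedule is filed on 13 April 2025) gives a deadline of 24 July 2025; 23 July 2025 is within that limit.
Step 4 — 22 and 43 days from 23 July 2025 (when the auditor's consent is delivered) are 14 August 2025 and 4 September 2025 respectively; 15 August 2025 falls inside that range.

Yes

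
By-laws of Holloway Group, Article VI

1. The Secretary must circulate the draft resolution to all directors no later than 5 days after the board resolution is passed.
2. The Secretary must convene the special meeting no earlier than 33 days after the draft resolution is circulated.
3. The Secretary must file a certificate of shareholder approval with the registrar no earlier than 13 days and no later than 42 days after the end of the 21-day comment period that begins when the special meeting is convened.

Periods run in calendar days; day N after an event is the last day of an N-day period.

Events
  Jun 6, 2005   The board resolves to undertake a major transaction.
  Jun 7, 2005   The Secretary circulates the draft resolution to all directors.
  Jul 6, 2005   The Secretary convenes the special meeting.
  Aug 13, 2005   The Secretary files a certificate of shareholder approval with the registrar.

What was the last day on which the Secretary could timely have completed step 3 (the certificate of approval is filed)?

The special meeting is convened on Jul 6, 2005; the 21-day comment period therefore ends Jul 27, 2005, and step 3 runs from that date. The window is 13–42 days after Jul 27, 2005; it closes on Sep 7, 2005.

Sep 7, 2005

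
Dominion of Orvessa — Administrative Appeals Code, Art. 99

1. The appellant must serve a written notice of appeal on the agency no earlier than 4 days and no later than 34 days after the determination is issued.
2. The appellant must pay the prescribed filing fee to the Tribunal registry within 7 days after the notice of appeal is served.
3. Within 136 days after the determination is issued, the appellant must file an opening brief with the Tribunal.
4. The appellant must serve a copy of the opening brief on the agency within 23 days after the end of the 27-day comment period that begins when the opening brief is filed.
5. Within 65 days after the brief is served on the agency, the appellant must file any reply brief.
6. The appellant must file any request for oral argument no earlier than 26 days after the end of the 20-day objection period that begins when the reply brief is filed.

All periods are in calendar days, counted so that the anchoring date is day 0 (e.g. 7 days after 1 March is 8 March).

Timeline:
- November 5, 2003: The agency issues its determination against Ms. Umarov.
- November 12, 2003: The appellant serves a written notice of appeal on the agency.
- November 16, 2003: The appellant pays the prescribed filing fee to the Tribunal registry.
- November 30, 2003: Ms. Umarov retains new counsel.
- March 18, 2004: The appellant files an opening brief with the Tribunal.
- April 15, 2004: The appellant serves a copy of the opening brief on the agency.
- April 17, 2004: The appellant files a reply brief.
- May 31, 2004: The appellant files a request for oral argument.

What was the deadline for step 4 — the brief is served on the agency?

The opening brief is filed on March 18, 2004; the 27-day comment period therefore ends April 14, 2004, and step 4 runs from that date. 23 days after April 14, 2004 is May 7, 2004.

May 7, 2004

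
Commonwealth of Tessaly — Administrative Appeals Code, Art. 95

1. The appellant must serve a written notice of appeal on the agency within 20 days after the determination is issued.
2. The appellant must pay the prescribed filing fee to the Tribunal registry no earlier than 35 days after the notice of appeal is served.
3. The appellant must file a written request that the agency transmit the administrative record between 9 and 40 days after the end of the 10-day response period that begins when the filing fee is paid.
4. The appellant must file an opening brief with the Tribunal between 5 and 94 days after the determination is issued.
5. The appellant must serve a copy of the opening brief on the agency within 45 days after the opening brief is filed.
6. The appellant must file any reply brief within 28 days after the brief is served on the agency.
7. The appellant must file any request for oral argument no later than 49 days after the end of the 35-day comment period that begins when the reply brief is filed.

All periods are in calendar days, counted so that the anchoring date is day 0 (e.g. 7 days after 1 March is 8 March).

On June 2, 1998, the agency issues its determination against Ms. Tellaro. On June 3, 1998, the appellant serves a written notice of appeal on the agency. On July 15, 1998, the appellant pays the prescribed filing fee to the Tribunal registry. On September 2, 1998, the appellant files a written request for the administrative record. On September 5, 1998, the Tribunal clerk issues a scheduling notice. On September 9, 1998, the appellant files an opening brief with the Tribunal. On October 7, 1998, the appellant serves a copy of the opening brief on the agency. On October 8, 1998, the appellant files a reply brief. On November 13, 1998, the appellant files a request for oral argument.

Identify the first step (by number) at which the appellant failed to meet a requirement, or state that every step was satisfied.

(1) due by June 2, 1998 + 20 days = June 22, 1998; done June 3, 1998 — timely.
(2) permitted from June 3, 1998 + 35 days = July 8, 1998 onward; done July 15, 1998, after the minimum wait.
(3) the permitted window runs from July 25, 1998 + 9 = August 3, 1998 to July 25, 1998 + 40 = September 3, 1998; September 2, 1998 falls inside that range.
(4) the permitted window runs from June 2, 1998 + 5 = June 7, 1998 to June 2, 1998 + 94 = September 4, 1998; September 9, 1998 is 5 days past the end of the window.
Later steps need not be reached.

Step 4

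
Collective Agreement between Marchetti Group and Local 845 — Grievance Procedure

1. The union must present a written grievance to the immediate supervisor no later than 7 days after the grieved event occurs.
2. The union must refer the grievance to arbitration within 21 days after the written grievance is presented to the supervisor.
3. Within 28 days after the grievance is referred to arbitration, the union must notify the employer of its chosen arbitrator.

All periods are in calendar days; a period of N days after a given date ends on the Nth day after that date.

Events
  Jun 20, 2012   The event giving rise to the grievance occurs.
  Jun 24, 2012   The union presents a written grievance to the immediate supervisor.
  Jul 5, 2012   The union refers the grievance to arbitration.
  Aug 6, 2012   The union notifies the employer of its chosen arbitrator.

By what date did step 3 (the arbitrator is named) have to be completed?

Aug 2, 2012

Step 3 runs from Jul 5, 2012, when the grievance is referred to arbitration. 28 days after Jul 5, 2012 is Aug 2, 2012.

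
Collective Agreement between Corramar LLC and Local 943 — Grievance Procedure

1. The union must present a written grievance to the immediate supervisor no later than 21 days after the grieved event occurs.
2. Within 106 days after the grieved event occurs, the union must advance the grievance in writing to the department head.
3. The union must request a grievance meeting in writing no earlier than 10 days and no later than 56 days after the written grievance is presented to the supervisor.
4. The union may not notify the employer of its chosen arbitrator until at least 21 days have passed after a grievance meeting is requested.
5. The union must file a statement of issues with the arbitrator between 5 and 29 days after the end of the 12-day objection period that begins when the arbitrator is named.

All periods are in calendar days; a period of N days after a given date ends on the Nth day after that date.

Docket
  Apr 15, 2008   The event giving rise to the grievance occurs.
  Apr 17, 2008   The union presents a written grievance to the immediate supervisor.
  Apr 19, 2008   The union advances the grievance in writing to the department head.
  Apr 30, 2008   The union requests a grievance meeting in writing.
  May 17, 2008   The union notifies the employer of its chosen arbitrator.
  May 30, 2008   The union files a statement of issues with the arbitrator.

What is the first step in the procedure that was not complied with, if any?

Step 4

Step 1 — counting 21 days from Apr 15, 2008 (when the grieved event occurs) gives a deadline of May 6, 2008; done Apr 17, 2008 — timely.
Step 2 — counting 106 days from Apr 15, 2008 (when the grieved event occurs) gives a deadline of Jul 30, 2008; completed Apr 19, 2008, before the deadline.
Step 3 — 10 and 56 days from Apr 17, 2008 (when the written grievance is presented to the supervisor) are Apr 27, 2008 and Jun 12, 2008 respectively; done Apr 30, 2008, which is between those dates.
Step 4 — must wait 21 days from Apr 30, 2008 (when a grievance meeting is requested), so not before May 21, 2008; May 17, 2008 is 4 days before the earliest permitted date.
The procedure was therefore not followed at step 4.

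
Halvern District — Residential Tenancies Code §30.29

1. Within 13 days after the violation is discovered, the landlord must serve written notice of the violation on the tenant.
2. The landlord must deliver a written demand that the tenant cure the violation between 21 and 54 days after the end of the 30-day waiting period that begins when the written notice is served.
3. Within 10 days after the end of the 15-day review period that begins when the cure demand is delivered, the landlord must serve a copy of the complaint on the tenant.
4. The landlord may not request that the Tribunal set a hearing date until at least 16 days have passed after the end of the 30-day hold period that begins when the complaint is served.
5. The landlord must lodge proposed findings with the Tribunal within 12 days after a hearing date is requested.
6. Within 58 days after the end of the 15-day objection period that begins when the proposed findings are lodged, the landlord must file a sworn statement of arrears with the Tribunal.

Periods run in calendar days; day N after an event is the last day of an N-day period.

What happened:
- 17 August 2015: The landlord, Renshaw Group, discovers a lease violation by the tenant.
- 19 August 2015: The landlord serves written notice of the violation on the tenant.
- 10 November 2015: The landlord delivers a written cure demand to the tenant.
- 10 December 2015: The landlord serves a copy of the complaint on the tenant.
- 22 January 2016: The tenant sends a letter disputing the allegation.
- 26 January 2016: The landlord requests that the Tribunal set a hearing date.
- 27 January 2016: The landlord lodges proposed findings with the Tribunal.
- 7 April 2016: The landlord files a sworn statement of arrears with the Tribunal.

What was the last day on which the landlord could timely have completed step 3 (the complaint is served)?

5 December 2015

The cure demand is delivered on 10 November 2015; the 15-day review period therefore ends 25 November 2015, and step 3 runs from that date. 10 days after 25 November 2015 is 5 December 2015.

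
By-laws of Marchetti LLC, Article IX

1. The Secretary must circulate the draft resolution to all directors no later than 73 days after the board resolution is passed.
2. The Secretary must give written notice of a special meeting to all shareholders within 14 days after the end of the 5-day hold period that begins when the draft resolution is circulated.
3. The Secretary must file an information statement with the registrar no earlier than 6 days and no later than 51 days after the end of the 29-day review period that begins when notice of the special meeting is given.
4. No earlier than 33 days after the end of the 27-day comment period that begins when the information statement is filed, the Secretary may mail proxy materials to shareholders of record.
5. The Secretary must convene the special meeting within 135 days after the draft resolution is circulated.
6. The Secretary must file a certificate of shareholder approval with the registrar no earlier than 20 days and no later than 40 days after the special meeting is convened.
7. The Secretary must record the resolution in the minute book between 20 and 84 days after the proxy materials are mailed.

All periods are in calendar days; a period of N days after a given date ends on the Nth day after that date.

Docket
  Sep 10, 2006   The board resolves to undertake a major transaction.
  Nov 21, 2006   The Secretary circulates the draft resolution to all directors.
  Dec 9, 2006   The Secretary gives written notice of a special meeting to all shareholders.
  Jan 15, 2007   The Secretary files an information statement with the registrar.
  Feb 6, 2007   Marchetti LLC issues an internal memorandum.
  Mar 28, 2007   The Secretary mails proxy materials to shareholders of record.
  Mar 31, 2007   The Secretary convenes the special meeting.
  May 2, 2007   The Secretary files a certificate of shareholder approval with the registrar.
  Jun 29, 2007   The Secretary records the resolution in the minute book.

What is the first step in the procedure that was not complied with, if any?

Step 7

(1) due by Sep 10, 2006 + 73 days = Nov 22, 2006; done Nov 21, 2006 — timely.
(2) due by Nov 26, 2006 + 14 days = Dec 10, 2006; completed Dec 9, 2006, before the deadline.
(3) the permitted window runs from Jan 7, 2007 + 6 = Jan 13, 2007 to Jan 7, 2007 + 51 = Feb 27, 2007; done Jan 15, 2007, which is between those dates.
(4) permitted from Feb 11, 2007 + 33 days = Mar 16, 2007 onward; done Mar 28, 2007, after the minimum wait.
(5) due by Nov 21, 2006 + 135 days = Apr 5, 2007; completed Mar 31, 2007, before the deadline.
(6) the permitted window runs from Mar 31, 2007 + 20 = Apr 20, 2007 to Mar 31, 2007 + 40 = May 10, 2007; done May 2, 2007 — within the window.
(7) the permitted window runs from Mar 28, 2007 + 20 = Apr 17, 2007 to Mar 28, 2007 + 84 = Jun 20, 2007; done Jun 29, 2007 — 9 days after the window closed.
The analysis stops there.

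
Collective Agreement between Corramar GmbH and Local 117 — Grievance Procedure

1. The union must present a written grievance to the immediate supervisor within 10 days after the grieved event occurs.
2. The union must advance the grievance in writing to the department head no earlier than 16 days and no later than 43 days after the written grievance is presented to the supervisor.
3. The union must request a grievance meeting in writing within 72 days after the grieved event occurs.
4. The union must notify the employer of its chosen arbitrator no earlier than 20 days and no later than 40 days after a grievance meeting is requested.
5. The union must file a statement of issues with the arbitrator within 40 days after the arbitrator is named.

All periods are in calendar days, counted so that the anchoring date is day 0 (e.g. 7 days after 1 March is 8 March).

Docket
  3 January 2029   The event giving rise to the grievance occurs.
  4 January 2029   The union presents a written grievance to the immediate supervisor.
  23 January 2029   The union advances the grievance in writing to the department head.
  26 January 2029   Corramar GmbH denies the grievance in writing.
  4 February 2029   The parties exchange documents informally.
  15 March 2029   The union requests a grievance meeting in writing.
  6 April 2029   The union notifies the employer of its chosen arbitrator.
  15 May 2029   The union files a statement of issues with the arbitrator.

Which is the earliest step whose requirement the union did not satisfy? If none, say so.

Step 1 — counting 10 days from 3 January 2029 (when the grieved event occurs) gives a deadline of 13 January 2029; done 4 January 2029 — timely.
Step 2 — 16 and 43 days from 4 January 2029 (when the written grievance is presented to the supervisor) are 20 January 2029 and 16 February 2029 respectively; done 23 January 2029, which is between those dates.
Step 3 — counting 72 days from 3 January 2029 (when the grieved event occurs) gives a deadline of 16 March 2029; completed 15 March 2029, before the deadline.
Step 4 — 20 and 40 days from 15 March 2029 (when a grievance meeting is requested) are 4 April 2029 and 24 April 2029 respectively; done 6 April 2029 — within the window.
Step 5 — counting 40 days from 6 April 2029 (when the arbitrator is named) gives a deadline of 16 May 2029; completed 15 May 2029, before the deadline.

None — every step was satisfied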